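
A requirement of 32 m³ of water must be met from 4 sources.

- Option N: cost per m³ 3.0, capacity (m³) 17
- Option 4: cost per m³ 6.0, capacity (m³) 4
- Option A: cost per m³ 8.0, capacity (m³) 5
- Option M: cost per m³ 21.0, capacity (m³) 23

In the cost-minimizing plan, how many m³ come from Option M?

6

Cheapest first:
Take 17 from Option N at 3.0 — need 15 more.
Take 4 from Option 4 at 6.0 — need 11 more.
Option A at 8.0: take all 5 m³ — 6 still needed.
Take 6 from Option M at 21.0 to finish.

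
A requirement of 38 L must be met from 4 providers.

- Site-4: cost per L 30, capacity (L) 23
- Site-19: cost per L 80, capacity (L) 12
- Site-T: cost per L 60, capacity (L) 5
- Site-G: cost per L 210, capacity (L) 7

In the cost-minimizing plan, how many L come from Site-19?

Fill from the cheapest provider first.
Take 23 from Site-4 at 30 ; need 15 more.
Site-T (60): use full 5 ; 10 L to go.
Take 10 from Site-19 at 80 to finish.
Site-G: unused.

10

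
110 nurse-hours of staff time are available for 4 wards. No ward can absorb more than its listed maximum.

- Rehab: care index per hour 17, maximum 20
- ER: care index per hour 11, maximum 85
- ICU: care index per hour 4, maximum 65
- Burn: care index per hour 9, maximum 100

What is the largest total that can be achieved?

1320

Order the wards by care index per hour: Rehab 17 > ER 11 > Burn 9 > ICU 4.
Rehab: +20 to 20 (cap) ; 90 left.
ER: +85 to 85 (cap) ; 5 left.
Burn: +5 (room for 100) → 5. Pool exhausted.
Total = 17×20 + 11×85 + 9×5 = 1320.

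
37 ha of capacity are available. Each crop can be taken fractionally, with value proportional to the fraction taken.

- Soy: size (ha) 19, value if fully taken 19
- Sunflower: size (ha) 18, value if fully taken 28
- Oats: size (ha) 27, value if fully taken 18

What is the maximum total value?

Rank by value-to-size ratio: Sunflower 28/18≈1.56, Soy 19/19≈1, Oats 18/27≈0.667.
Take all of Sunflower (18 ha, value 28) — 19 ha left.
Soy: take in full, 19 ha for value 19 — 0 left.
Total value = 47.

47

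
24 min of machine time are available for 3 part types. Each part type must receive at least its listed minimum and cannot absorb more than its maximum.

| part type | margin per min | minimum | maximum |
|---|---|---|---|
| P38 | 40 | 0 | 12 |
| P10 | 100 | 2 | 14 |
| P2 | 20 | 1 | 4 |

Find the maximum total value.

1780

Meeting every minimum uses 0+2+1 = 3 min, leaving 21.
Highest margin per min first: P10 100 > P38 40 > P2 20.
P10 takes 12 more to reach its cap of 14 ; 9 left.
Only 9 left; P38 takes them to reach 9.
Total = 40×9 + 100×14 + 20×1 = 1780.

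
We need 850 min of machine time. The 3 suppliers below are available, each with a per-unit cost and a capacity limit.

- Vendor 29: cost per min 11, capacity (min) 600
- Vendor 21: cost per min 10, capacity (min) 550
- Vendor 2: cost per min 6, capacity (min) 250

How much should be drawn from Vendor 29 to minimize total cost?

50

Cheapest first:
Vendor 2 (6): use full 250 — 600 min to go.
Vendor 21 at 10: take all 550 min — 50 still needed.
Take 50 from Vendor 29 at 11 to finish.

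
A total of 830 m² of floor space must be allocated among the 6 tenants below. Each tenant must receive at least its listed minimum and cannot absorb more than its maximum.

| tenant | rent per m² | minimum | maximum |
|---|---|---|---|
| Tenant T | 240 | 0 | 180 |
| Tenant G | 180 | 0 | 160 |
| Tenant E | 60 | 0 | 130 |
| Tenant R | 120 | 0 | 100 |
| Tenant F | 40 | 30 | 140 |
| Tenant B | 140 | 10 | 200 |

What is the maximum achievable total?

Meeting every minimum uses 0+0+0+0+30+10 = 40 m², leaving 790.
Rank by rent per m²: Tenant T 240 > Tenant G 180 > Tenant B 140 > Tenant R 120 > Tenant E 60 > Tenant F 40.
Tenant T: +180 to 180 (cap) — 610 left.
Tenant G: +160 to 160 (cap) — 450 left.
Tenant B: +190 to 200 (cap) — 260 left.
Give Tenant R 100 more to hit its cap of 100 — 160 left.
Tenant E: +130 to 130 (cap) — 30 left.
Only 30 left; Tenant F takes them to reach 60.
Total = 240×180 + 180×160 + 60×130 + 120×100 + 40×60 + 140×200 = 122200.

122200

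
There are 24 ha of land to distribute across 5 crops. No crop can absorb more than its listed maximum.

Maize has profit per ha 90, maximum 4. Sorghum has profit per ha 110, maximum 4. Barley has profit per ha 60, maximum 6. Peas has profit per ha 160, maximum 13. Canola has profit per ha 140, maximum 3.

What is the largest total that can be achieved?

3300

Highest profit per ha first: Peas 160 > Canola 140 > Sorghum 110 > Maize 90 > Barley 60.
Give Peas 13 to hit its cap of 13 → 11 left.
Canola takes 3 to reach its cap of 3 → 8 left.
Sorghum: +4 to 4 (cap) → 4 left.
Maize: +4 to 4 (cap) → 0 left.
Total = 90×4 + 110×4 + 160×13 + 140×3 = 3300.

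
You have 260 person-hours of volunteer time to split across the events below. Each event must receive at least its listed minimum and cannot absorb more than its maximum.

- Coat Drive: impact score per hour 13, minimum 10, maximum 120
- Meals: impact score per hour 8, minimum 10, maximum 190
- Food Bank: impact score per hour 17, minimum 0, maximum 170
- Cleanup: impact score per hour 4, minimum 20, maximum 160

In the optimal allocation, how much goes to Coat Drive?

Meeting every minimum uses 10+10+0+20 = 40 person-hours, leaving 220.
Highest impact score per hour first: Food Bank 17 > Coat Drive 13 > Meals 8 > Cleanup 4.
Food Bank: +170 to 170 (cap) → 50 left.
Coat Drive: +50 (room for 110) → 60. Pool exhausted.

60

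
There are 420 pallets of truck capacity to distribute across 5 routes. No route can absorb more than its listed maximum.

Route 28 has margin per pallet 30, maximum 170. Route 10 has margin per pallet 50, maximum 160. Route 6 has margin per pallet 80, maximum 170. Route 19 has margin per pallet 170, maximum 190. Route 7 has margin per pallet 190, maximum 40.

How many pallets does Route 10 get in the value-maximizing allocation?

20

Order the routes by margin per pallet: Route 7 190 > Route 19 170 > Route 6 80 > Route 10 50 > Route 28 30.
Route 7 takes 40 to reach its cap of 40 → 380 left.
Route 19 takes 190 to reach its cap of 190 → 190 left.
Give Route 6 170 to hit its cap of 170 → 20 left.
Route 10: +20 (room for 160) → 20. Pool exhausted.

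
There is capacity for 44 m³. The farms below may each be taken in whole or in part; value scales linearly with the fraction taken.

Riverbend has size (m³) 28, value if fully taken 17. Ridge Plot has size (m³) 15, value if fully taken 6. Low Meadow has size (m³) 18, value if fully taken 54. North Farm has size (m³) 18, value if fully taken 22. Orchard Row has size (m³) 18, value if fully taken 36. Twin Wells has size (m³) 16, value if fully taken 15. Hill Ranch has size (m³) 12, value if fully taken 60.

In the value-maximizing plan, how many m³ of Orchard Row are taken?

14

Best value per unit of size first: Hill Ranch 60/12≈5, Low Meadow 54/18≈3, Orchard Row 36/18≈2, North Farm 22/18≈1.22, Twin Wells 15/16≈0.938, Riverbend 17/28≈0.607, Ridge Plot 6/15≈0.4.
Take all of Hill Ranch (12 m³, value 60) — 32 m³ left.
Low Meadow: take in full, 18 m³ for value 54 — 14 left.
14 m³ left: a 14/18 share of Orchard Row gives 36×14/18 = 28.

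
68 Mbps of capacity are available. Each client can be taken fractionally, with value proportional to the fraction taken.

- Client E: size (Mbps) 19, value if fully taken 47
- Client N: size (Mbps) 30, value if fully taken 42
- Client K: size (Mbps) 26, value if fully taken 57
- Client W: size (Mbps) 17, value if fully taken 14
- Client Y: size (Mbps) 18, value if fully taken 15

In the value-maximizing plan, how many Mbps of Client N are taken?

Best value per unit of size first: Client E 47/19≈2.47, Client K 57/26≈2.19, Client N 42/30≈1.4, Client Y 15/18≈0.833, Client W 14/17≈0.824.
All 19 Mbps of Client E fit (value 47) — 49 remain.
Take all of Client K (26 Mbps, value 57) — 23 Mbps left.
Only 23 Mbps remain; take 23/30 of Client N for value 42×23/30 = 32.2.

23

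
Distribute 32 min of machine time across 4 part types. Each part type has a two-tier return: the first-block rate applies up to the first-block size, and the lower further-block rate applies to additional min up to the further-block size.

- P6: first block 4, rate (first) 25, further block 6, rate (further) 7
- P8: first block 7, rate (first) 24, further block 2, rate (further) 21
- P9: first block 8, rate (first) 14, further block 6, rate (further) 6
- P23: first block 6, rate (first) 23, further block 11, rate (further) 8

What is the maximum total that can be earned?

600

Rank every tier by rate: P6/T1 25 > P8/T1 24 > P23/T1 23 > P8/T2 21 > P9/T1 14 > P23/T2 8 > P6/T2 7 > P9/T2 6.
Fill P6 T1 block (4 at 25) — 28 left.
P8/T1 (24): +7 — 21 left.
P23 T1 at 23: fill all 6 — 15 left.
P8 T2 at 21: fill all 2 — 13 left.
P9 T1 at 14: fill all 8 — 5 left.
P23 T2 at 8: only 5 left, fill 5.
Total = 25×4 + 24×7 + 23×6 + 21×2 + 14×8 + 8×5 = 600.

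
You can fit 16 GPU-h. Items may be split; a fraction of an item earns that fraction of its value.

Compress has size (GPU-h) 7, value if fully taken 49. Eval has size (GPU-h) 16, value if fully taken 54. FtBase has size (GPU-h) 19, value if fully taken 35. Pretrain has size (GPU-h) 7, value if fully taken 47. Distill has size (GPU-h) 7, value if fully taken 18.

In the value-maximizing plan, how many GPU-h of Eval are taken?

Rank by value-to-size ratio: Compress 49/7≈7, Pretrain 47/7≈6.71, Eval 54/16≈3.38, Distill 18/7≈2.57, FtBase 35/19≈1.84.
All 7 GPU-h of Compress fit (value 49) → 9 remain.
Take all of Pretrain (7 GPU-h, value 47) → 2 GPU-h left.
Only 2 GPU-h remain; take 2/16 of Eval for value 54×2/16 = 6.75.

2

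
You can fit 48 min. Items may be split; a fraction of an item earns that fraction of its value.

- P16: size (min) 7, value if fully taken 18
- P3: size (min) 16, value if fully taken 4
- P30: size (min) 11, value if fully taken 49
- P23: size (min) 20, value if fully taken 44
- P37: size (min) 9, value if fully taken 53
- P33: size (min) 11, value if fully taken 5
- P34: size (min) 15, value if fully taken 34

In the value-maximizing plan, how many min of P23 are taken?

6

Sort by value density: P37 53/9≈5.89, P30 49/11≈4.45, P16 18/7≈2.57, P34 34/15≈2.27, P23 44/20≈2.2, P33 5/11≈0.455, P3 4/16≈0.25.
P37: take in full, 9 min for value 53 ; 39 left.
All 11 min of P30 fit (value 49) ; 28 remain.
P16: take in full, 7 min for value 18 ; 21 left.
Take all of P34 (15 min, value 34) ; 6 min left.
Only 6 min remain; take 6/20 of P23 for value 44×6/20 = 13.2.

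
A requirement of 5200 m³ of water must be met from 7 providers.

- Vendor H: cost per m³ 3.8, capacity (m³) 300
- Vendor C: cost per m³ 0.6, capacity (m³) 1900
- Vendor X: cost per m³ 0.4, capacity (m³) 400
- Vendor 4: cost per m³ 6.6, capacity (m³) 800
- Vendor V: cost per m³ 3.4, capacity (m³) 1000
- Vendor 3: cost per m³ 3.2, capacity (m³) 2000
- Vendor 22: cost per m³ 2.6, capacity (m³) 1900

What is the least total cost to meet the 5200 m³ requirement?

9440

Fill from the cheapest provider first.
Vendor X (0.4): use full 400 ; 4800 m³ to go.
Vendor C at 0.6: take all 1900 m³ ; 2900 still needed.
Vendor 22 (2.6): use full 1900 ; 1000 m³ to go.
Take 1000 from Vendor 3 at 3.2 to finish.
Vendor V, Vendor H, Vendor 4: unused.
Cost = 400×0.4 + 1900×0.6 + 1900×2.6 + 1000×3.2 = 9440.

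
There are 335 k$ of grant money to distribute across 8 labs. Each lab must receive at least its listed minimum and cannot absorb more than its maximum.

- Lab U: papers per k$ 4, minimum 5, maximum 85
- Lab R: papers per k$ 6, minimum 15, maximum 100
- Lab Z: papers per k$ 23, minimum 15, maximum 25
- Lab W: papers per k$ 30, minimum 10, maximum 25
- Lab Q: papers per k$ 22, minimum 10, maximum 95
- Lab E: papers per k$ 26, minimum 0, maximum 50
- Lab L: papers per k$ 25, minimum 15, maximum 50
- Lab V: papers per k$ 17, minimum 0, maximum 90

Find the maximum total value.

Meeting every minimum uses 5+15+15+10+10+0+15+0 = 70 k$, leaving 265.
Rank by papers per k$: Lab W 30 > Lab E 26 > Lab L 25 > Lab Z 23 > Lab Q 22 > Lab V 17 > Lab R 6 > Lab U 4.
Lab W: +15 to 25 (cap) ; 250 left.
Lab E takes 50 more to reach its cap of 50 ; 200 left.
Lab L takes 35 more to reach its cap of 50 ; 165 left.
Lab Z: +10 to 25 (cap) ; 155 left.
Lab Q: +85 to 95 (cap) ; 70 left.
Only 70 left; Lab V takes them to reach 70.
Total = 4×5 + 6×15 + 23×25 + 30×25 + 22×95 + 26×50 + 25×50 + 17×70 = 7265.

7265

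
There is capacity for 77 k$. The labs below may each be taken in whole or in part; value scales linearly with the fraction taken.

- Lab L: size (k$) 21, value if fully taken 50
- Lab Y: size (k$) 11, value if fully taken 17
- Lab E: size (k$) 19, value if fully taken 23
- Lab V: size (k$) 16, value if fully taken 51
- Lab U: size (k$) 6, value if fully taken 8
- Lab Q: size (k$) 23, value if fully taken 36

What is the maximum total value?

Best value per unit of size first: Lab V 51/16≈3.19, Lab L 50/21≈2.38, Lab Q 36/23≈1.57, Lab Y 17/11≈1.55, Lab U 8/6≈1.33, Lab E 23/19≈1.21.
Lab V: take in full, 16 k$ for value 51 ; 61 left.
All 21 k$ of Lab L fit (value 50) ; 40 remain.
Lab Q: take in full, 23 k$ for value 36 ; 17 left.
Lab Y: take in full, 11 k$ for value 17 ; 6 left.
Take all of Lab U (6 k$, value 8) ; 0 k$ left.
Total value = 162.

162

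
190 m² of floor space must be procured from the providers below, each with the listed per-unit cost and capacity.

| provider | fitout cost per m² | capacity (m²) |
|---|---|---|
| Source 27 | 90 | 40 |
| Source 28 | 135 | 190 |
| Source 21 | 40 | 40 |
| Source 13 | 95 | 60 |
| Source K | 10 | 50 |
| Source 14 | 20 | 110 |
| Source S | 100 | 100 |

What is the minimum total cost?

3900

Cheapest first:
Take 50 from Source K at 10 → need 140 more.
Source 14 at 20: take all 110 m² → 30 still needed.
Source 21 (40): take the remaining 30 → done.
Source 27, Source 13, Source S, Source 28: unused.
Cost = 50×10 + 110×20 + 30×40 = 3900.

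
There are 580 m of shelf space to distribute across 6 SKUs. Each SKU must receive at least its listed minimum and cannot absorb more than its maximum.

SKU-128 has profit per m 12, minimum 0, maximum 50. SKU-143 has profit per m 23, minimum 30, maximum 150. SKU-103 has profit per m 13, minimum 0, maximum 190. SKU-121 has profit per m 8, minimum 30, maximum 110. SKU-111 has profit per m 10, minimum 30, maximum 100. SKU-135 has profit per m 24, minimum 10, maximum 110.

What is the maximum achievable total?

9900

Meeting every minimum uses 0+30+0+30+30+10 = 100 m, leaving 480.
Order the SKUs by profit per m: SKU-135 24 > SKU-143 23 > SKU-103 13 > SKU-128 12 > SKU-111 10 > SKU-121 8.
SKU-135 takes 100 more to reach its cap of 110 → 380 left.
SKU-143: +120 to 150 (cap) → 260 left.
SKU-103: +190 to 190 (cap) → 70 left.
SKU-128: +50 to 50 (cap) → 20 left.
Only 20 left; SKU-111 takes them to reach 50.
Total = 12×50 + 23×150 + 13×190 + 8×30 + 10×50 + 24×110 = 9900.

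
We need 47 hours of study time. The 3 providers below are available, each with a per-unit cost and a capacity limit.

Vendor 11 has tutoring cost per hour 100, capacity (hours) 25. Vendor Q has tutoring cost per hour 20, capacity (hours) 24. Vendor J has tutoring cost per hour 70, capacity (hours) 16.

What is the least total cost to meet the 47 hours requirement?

2300

Use providers in increasing cost order.
Vendor Q (20): use full 24 ; 23 hours to go.
Take 16 from Vendor J at 70 ; need 7 more.
Vendor 11 (100): take the remaining 7 ; done.
Cost = 24×20 + 16×70 + 7×100 = 2300.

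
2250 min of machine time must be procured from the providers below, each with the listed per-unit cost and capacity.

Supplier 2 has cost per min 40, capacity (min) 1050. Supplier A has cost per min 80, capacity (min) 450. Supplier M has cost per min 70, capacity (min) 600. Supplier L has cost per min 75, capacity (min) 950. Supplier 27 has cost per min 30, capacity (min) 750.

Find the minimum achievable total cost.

96000

Use providers in increasing cost order.
Supplier 27 at 30: take all 750 min — 1500 still needed.
Take 1050 from Supplier 2 at 40 — need 450 more.
Supplier M at 70: take 450 of its 600 — requirement met.
Supplier L, Supplier A: unused.
Cost = 750×30 + 1050×40 + 450×70 = 96000.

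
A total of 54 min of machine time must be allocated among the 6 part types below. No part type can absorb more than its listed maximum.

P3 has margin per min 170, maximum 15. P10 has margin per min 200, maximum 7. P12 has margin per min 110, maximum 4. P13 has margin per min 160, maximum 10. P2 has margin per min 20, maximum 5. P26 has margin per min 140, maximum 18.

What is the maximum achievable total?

Rank by margin per min: P10 200 > P3 170 > P13 160 > P26 140 > P12 110 > P2 20.
P10: +7 to 7 (cap) — 47 left.
Give P3 15 to hit its cap of 15 — 32 left.
P13 takes 10 to reach its cap of 10 — 22 left.
P26: +18 to 18 (cap) — 4 left.
P12 takes 4 to reach its cap of 4 — 0 left.
Total = 170×15 + 200×7 + 110×4 + 160×10 + 140×18 = 8510.

8510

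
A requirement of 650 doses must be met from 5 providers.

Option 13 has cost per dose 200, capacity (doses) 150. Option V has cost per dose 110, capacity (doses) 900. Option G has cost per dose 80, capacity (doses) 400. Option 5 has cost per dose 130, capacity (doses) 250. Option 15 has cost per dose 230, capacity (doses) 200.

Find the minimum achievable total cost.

Fill from the cheapest provider first.
Option G (80): use full 400 → 250 doses to go.
Take 250 from Option V at 110 to finish.
Option 5, Option 13, Option 15: unused.
Cost = 400×80 + 250×110 = 59500.

59500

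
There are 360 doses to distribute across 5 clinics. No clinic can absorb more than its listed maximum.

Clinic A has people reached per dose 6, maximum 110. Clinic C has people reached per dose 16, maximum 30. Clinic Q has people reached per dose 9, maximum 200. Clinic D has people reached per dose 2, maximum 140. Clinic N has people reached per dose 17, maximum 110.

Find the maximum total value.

4270

Order the clinics by people reached per dose: Clinic N 17 > Clinic C 16 > Clinic Q 9 > Clinic A 6 > Clinic D 2.
Give Clinic N 110 to hit its cap of 110 — 250 left.
Clinic C takes 30 to reach its cap of 30 — 220 left.
Give Clinic Q 200 to hit its cap of 200 — 20 left.
Clinic A: +20 (room for 110) → 20. Pool exhausted.
Total = 6×20 + 16×30 + 9×200 + 17×110 = 4270.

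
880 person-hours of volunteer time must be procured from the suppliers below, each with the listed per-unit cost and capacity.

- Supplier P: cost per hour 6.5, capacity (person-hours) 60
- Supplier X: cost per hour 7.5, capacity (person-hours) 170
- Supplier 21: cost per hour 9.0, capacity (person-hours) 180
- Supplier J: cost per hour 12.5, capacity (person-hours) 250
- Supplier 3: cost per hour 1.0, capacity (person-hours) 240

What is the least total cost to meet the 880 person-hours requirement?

6400

Cheapest first:
Supplier 3 (1.0): use full 240 ; 640 person-hours to go.
Supplier P at 6.5: take all 60 person-hours ; 580 still needed.
Supplier X (7.5): use full 170 ; 410 person-hours to go.
Take 180 from Supplier 21 at 9.0 ; need 230 more.
Supplier J (12.5): take the remaining 230 ; done.
Cost = 240×1.0 + 60×6.5 + 170×7.5 + 180×9.0 + 230×12.5 = 6400.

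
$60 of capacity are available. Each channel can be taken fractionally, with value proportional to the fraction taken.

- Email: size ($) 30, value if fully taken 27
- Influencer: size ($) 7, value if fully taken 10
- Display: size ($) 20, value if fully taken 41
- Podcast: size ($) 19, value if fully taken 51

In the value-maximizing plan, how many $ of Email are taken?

Sort by value density: Podcast 51/19≈2.68, Display 41/20≈2.05, Influencer 10/7≈1.43, Email 27/30≈0.9.
Podcast: take in full, 19 $ for value 51 — 41 left.
Take all of Display (20 $, value 41) — 21 $ left.
All 7 $ of Influencer fit (value 10) — 14 remain.
Only 14 $ remain; take 14/30 of Email for value 27×14/30 = 12.6.

14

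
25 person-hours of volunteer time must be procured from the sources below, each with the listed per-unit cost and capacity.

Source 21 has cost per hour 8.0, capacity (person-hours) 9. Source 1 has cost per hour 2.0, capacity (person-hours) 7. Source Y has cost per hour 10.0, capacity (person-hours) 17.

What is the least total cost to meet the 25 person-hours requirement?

Cheapest first:
Source 1 at 2.0: take all 7 person-hours — 18 still needed.
Take 9 from Source 21 at 8.0 — need 9 more.
Take 9 from Source Y at 10.0 to finish.
Cost = 7×2.0 + 9×8.0 + 9×10.0 = 176.

176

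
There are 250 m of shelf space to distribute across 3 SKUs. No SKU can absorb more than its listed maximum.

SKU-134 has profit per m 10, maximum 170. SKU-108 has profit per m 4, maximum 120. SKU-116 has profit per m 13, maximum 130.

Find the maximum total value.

2890

Order the SKUs by profit per m: SKU-116 13 > SKU-134 10 > SKU-108 4.
SKU-116: +130 to 130 (cap) — 120 left.
SKU-134: +120 (room for 170) → 120. Pool exhausted.
Total = 10×120 + 13×130 = 2890.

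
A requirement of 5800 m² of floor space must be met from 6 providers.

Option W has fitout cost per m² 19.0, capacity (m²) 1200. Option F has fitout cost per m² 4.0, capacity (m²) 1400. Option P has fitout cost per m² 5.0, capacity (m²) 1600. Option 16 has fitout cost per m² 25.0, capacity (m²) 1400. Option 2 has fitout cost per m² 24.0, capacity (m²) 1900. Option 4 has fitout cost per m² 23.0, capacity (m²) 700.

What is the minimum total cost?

74100

Fill from the cheapest provider first.
Option F (4.0): use full 1400 — 4400 m² to go.
Option P (5.0): use full 1600 — 2800 m² to go.
Option W (19.0): use full 1200 — 1600 m² to go.
Option 4 at 23.0: take all 700 m² — 900 still needed.
Take 900 from Option 2 at 24.0 to finish.
Option 16: unused.
Cost = 1400×4.0 + 1600×5.0 + 1200×19.0 + 700×23.0 + 900×24.0 = 74100.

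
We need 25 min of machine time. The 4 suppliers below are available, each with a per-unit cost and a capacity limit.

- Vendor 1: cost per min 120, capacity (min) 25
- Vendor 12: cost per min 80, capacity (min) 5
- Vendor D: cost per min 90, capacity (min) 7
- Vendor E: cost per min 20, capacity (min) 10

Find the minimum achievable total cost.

Use suppliers in increasing cost order.
Vendor E (20): use full 10 ; 15 min to go.
Vendor 12 (80): use full 5 ; 10 min to go.
Vendor D (90): use full 7 ; 3 min to go.
Vendor 1 at 120: take 3 of its 25 ; requirement met.
Cost = 10×20 + 5×80 + 7×90 + 3×120 = 1590.

1590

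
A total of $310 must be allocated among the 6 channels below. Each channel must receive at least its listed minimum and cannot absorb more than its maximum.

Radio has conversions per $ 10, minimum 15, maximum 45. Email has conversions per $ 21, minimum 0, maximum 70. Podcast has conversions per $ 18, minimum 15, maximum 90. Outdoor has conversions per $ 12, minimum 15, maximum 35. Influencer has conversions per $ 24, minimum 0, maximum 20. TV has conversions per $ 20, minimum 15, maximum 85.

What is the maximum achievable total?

5780

Meeting every minimum uses 15+0+15+15+0+15 = 60 $, leaving 250.
Highest conversions per $ first: Influencer 24 > Email 21 > TV 20 > Podcast 18 > Outdoor 12 > Radio 10.
Give Influencer 20 more to hit its cap of 20 — 230 left.
Email: +70 to 70 (cap) — 160 left.
TV takes 70 more to reach its cap of 85 — 90 left.
Podcast: +75 to 90 (cap) — 15 left.
Only 15 left; Outdoor takes them to reach 30.
Total = 10×15 + 21×70 + 18×90 + 12×30 + 24×20 + 20×85 = 5780.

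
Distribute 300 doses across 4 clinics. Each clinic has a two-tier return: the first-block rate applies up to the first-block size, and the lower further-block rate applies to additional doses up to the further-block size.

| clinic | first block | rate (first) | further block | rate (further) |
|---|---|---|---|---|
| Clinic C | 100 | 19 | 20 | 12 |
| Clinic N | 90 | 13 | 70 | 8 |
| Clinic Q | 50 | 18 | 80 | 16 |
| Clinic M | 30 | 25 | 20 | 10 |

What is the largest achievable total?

5350

Rank every tier by rate: Clinic M/tier1 25 > Clinic C/tier1 19 > Clinic Q/tier1 18 > Clinic Q/tier2 16 > Clinic N/tier1 13 > Clinic C/tier2 12 > Clinic M/tier2 10 > Clinic N/tier2 8.
Fill Clinic M tier1 block (30 at 25) — 270 left.
Clinic C/tier1 (19): +100 — 170 left.
Fill Clinic Q tier1 block (50 at 18) — 120 left.
Clinic Q/tier2 (16): +80 — 40 left.
40 remain; put them into Clinic N tier1 at 13.
Total = 25×30 + 19×100 + 18×50 + 16×80 + 13×40 = 5350.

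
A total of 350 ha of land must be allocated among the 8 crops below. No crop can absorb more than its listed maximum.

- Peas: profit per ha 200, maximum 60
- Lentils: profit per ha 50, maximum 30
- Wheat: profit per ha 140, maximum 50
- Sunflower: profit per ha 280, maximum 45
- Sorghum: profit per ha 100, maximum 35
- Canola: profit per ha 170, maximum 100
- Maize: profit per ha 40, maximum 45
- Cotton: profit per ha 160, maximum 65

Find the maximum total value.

Order the crops by profit per ha: Sunflower 280 > Peas 200 > Canola 170 > Cotton 160 > Wheat 140 > Sorghum 100 > Lentils 50 > Maize 40.
Sunflower: +45 to 45 (cap) — 305 left.
Give Peas 60 to hit its cap of 60 — 245 left.
Canola takes 100 to reach its cap of 100 — 145 left.
Cotton takes 65 to reach its cap of 65 — 80 left.
Wheat takes 50 to reach its cap of 50 — 30 left.
Only 30 left; Sorghum takes them to reach 30.
Total = 200×60 + 140×50 + 280×45 + 100×30 + 170×100 + 160×65 = 62000.

62000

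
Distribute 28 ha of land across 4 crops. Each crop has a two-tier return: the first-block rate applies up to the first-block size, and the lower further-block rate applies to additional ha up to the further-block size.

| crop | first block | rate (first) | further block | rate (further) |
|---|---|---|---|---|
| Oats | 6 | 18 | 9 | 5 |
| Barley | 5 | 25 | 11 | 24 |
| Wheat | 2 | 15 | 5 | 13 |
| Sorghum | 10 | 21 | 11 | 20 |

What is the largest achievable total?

Rank every tier by rate: Barley/tier1 25 > Barley/tier2 24 > Sorghum/tier1 21 > Sorghum/tier2 20 > Oats/tier1 18 > Wheat/tier1 15 > Wheat/tier2 13 > Oats/tier2 5.
Fill Barley tier1 block (5 at 25) → 23 left.
Barley tier2 at 24: fill all 11 → 12 left.
Fill Sorghum tier1 block (10 at 21) → 2 left.
Sorghum/tier2: +2 of 11 at 20; pool empty.
Total = 25×5 + 24×11 + 21×10 + 20×2 = 639.

639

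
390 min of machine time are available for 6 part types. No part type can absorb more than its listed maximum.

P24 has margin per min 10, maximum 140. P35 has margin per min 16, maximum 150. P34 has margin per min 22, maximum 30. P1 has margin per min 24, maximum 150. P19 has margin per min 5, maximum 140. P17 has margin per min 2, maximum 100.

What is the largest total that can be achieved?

7260

Rank by margin per min: P1 24 > P34 22 > P35 16 > P24 10 > P19 5 > P17 2.
P1: +150 to 150 (cap) → 240 left.
Give P34 30 to hit its cap of 30 → 210 left.
P35: +150 to 150 (cap) → 60 left.
P24 has room for 140 but only 60 remain, so it gets 60.
Total = 10×60 + 16×150 + 22×30 + 24×150 = 7260.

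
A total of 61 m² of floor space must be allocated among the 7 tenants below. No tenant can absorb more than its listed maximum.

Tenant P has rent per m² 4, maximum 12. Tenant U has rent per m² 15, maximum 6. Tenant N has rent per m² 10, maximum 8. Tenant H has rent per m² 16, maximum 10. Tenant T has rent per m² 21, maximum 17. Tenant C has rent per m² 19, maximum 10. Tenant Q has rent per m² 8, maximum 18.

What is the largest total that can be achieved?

Order the tenants by rent per m²: Tenant T 21 > Tenant C 19 > Tenant H 16 > Tenant U 15 > Tenant N 10 > Tenant Q 8 > Tenant P 4.
Tenant T takes 17 to reach its cap of 17 → 44 left.
Give Tenant C 10 to hit its cap of 10 → 34 left.
Tenant H takes 10 to reach its cap of 10 → 24 left.
Tenant U: +6 to 6 (cap) → 18 left.
Tenant N takes 8 to reach its cap of 8 → 10 left.
Tenant Q: +10 (room for 18) → 10. Pool exhausted.
Total = 15×6 + 10×8 + 16×10 + 21×17 + 19×10 + 8×10 = 957.

957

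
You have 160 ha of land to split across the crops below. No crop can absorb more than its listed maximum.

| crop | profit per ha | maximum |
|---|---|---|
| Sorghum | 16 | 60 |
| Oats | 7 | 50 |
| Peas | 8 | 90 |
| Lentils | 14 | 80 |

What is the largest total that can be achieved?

Highest profit per ha first: Sorghum 16 > Lentils 14 > Peas 8 > Oats 7.
Sorghum takes 60 to reach its cap of 60 ; 100 left.
Lentils: +80 to 80 (cap) ; 20 left.
Peas: +20 (room for 90) → 20. Pool exhausted.
Total = 16×60 + 8×20 + 14×80 = 2240.

2240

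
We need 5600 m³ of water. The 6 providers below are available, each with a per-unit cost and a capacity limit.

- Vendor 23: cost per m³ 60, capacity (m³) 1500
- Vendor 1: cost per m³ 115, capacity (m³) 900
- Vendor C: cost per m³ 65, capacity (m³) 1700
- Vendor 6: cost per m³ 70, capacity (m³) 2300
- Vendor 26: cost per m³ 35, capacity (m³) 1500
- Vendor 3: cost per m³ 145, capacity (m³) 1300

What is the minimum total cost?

Cheapest first:
Vendor 26 at 35: take all 1500 m³ → 4100 still needed.
Vendor 23 (60): use full 1500 → 2600 m³ to go.
Vendor C (65): use full 1700 → 900 m³ to go.
Vendor 6 (70): take the remaining 900 → done.
Vendor 1, Vendor 3: unused.
Cost = 1500×35 + 1500×60 + 1700×65 + 900×70 = 316000.

316000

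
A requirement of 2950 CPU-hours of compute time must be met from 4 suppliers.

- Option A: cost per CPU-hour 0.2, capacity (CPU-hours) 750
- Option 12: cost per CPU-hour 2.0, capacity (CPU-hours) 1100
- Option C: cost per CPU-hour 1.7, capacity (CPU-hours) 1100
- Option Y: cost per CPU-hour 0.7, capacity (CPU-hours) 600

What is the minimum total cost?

Use suppliers in increasing cost order.
Option A (0.2): use full 750 → 2200 CPU-hours to go.
Take 600 from Option Y at 0.7 → need 1600 more.
Option C at 1.7: take all 1100 CPU-hours → 500 still needed.
Option 12 at 2.0: take 500 of its 1100 → requirement met.
Cost = 750×0.2 + 600×0.7 + 1100×1.7 + 500×2.0 = 3440.

3440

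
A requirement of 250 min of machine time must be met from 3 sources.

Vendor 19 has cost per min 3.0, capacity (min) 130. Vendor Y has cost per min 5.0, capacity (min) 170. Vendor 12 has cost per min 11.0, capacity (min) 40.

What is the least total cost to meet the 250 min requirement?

990

Fill from the cheapest source first.
Take 130 from Vendor 19 at 3.0 → need 120 more.
Vendor Y at 5.0: take 120 of its 170 → requirement met.
Vendor 12: unused.
Cost = 130×3.0 + 120×5.0 = 990.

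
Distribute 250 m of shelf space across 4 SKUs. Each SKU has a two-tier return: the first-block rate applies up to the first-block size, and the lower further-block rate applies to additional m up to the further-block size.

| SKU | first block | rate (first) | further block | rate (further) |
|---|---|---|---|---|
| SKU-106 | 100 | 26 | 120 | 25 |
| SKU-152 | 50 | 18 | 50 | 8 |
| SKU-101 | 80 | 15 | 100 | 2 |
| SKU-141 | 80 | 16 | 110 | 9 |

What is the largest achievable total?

6140

Order all 8 blocks by rate: SKU-106/tier1 26 > SKU-106/tier2 25 > SKU-152/tier1 18 > SKU-141/tier1 16 > SKU-101/tier1 15 > SKU-141/tier2 9 > SKU-152/tier2 8 > SKU-101/tier2 2.
SKU-106/tier1 (26): +100 — 150 left.
Fill SKU-106 tier2 block (120 at 25) — 30 left.
30 remain; put them into SKU-152 tier1 at 18.
Total = 26×100 + 25×120 + 18×30 = 6140.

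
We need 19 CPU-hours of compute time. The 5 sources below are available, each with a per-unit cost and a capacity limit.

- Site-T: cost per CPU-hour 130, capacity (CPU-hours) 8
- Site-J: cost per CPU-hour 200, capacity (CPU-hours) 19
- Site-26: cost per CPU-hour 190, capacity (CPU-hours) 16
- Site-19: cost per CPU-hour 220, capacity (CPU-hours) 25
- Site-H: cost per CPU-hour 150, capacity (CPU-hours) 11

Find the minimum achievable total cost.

Cheapest first:
Site-T (130): use full 8 ; 11 CPU-hours to go.
Site-H (150): use full 11 ; 0 CPU-hours to go.
Site-26, Site-J, Site-19: unused.
Cost = 8×130 + 11×150 = 2690.

2690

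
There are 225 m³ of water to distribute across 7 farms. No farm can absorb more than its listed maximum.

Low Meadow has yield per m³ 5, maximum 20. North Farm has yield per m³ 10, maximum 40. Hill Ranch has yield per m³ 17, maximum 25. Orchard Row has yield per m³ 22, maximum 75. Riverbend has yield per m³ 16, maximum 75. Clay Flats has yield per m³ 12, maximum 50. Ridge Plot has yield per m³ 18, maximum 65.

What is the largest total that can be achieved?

4205

Highest yield per m³ first: Orchard Row 22 > Ridge Plot 18 > Hill Ranch 17 > Riverbend 16 > Clay Flats 12 > North Farm 10 > Low Meadow 5.
Orchard Row takes 75 to reach its cap of 75 ; 150 left.
Give Ridge Plot 65 to hit its cap of 65 ; 85 left.
Hill Ranch: +25 to 25 (cap) ; 60 left.
Only 60 left; Riverbend takes them to reach 60.
Total = 17×25 + 22×75 + 16×60 + 18×65 = 4205.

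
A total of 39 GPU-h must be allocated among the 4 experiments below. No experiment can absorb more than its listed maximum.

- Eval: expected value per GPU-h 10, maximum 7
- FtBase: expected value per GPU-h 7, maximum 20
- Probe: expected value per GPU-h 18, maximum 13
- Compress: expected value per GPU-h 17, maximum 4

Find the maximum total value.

Highest expected value per GPU-h first: Probe 18 > Compress 17 > Eval 10 > FtBase 7.
Probe takes 13 to reach its cap of 13 ; 26 left.
Compress takes 4 to reach its cap of 4 ; 22 left.
Eval takes 7 to reach its cap of 7 ; 15 left.
FtBase has room for 20 but only 15 remain, so it gets 15.
Total = 10×7 + 7×15 + 18×13 + 17×4 = 477.

477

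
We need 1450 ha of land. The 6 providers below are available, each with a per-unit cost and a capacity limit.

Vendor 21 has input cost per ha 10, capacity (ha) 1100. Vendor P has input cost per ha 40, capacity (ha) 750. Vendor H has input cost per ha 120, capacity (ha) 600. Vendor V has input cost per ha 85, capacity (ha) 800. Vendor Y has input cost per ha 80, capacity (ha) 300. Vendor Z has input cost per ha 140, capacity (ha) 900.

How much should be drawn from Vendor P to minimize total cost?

350

Cheapest first:
Vendor 21 (10): use full 1100 — 350 ha to go.
Take 350 from Vendor P at 40 to finish.
Vendor Y, Vendor V, Vendor H, Vendor Z: unused.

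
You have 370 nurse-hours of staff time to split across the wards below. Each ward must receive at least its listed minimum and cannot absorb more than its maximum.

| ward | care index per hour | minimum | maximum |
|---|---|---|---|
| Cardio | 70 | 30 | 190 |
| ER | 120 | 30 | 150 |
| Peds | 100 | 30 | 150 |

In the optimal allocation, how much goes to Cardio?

Meeting every minimum uses 30+30+30 = 90 nurse-hours, leaving 280.
Highest care index per hour first: ER 120 > Peds 100 > Cardio 70.
Give ER 120 more to hit its cap of 150 → 160 left.
Peds takes 120 more to reach its cap of 150 → 40 left.
Only 40 left; Cardio takes them to reach 70.

70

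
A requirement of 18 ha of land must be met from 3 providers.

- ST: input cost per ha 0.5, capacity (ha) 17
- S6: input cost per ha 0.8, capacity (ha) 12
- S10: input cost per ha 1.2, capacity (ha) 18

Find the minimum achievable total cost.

9.3

Cheapest first:
ST (0.5): use full 17 ; 1 ha to go.
S6 at 0.8: take 1 of its 12 ; requirement met.
S10: unused.
Cost = 17×0.5 + 1×0.8 = 9.3.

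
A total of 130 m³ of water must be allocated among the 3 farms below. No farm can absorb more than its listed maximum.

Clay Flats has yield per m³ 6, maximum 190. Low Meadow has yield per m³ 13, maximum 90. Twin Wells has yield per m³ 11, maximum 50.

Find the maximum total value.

Rank by yield per m³: Low Meadow 13 > Twin Wells 11 > Clay Flats 6.
Give Low Meadow 90 to hit its cap of 90 — 40 left.
Twin Wells has room for 50 but only 40 remain, so it gets 40.
Total = 13×90 + 11×40 = 1610.

1610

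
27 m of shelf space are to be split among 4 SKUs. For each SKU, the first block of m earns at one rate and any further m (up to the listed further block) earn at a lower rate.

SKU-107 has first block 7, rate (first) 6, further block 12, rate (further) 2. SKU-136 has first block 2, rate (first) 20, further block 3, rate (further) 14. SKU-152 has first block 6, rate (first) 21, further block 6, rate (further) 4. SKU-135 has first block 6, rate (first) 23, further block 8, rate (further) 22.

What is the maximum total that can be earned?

Rank every tier by rate: SKU-135/T1 23 > SKU-135/T2 22 > SKU-152/T1 21 > SKU-136/T1 20 > SKU-136/T2 14 > SKU-107/T1 6 > SKU-152/T2 4 > SKU-107/T2 2.
Fill SKU-135 T1 block (6 at 23) → 21 left.
Fill SKU-135 T2 block (8 at 22) → 13 left.
SKU-152 T1 at 21: fill all 6 → 7 left.
Fill SKU-136 T1 block (2 at 20) → 5 left.
Fill SKU-136 T2 block (3 at 14) → 2 left.
SKU-107/T1: +2 of 7 at 6; pool empty.
Total = 23×6 + 22×8 + 21×6 + 20×2 + 14×3 + 6×2 = 534.

534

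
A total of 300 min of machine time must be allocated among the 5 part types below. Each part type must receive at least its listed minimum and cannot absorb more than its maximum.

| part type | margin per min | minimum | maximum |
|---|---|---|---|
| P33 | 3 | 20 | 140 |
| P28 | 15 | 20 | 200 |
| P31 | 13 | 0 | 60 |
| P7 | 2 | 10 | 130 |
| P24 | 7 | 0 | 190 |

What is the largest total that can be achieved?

3930

Meeting every minimum uses 20+20+0+10+0 = 50 min, leaving 250.
Highest margin per min first: P28 15 > P31 13 > P24 7 > P33 3 > P7 2.
Give P28 180 more to hit its cap of 200 → 70 left.
P31 takes 60 more to reach its cap of 60 → 10 left.
Only 10 left; P24 takes them to reach 10.
Total = 3×20 + 15×200 + 13×60 + 2×10 + 7×10 = 3930.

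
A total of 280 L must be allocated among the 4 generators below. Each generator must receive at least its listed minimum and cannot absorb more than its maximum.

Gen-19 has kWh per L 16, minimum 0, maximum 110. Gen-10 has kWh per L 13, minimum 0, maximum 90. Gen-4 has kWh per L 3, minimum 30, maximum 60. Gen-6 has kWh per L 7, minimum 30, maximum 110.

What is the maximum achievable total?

3370

Meeting every minimum uses 0+0+30+30 = 60 L, leaving 220.
Rank by kWh per L: Gen-19 16 > Gen-10 13 > Gen-6 7 > Gen-4 3.
Gen-19 takes 110 more to reach its cap of 110 — 110 left.
Gen-10 takes 90 more to reach its cap of 90 — 20 left.
Gen-6: +20 (room for 80) → 50. Pool exhausted.
Total = 16×110 + 13×90 + 3×30 + 7×50 = 3370.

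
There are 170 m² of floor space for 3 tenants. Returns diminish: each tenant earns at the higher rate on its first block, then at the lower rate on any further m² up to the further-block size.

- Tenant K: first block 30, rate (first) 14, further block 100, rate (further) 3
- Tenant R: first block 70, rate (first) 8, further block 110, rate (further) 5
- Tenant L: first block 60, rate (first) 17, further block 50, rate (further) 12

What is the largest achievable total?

Order all 6 blocks by rate: Tenant L/tier1 17 > Tenant K/tier1 14 > Tenant L/tier2 12 > Tenant R/tier1 8 > Tenant R/tier2 5 > Tenant K/tier2 3.
Tenant L tier1 at 17: fill all 60 ; 110 left.
Tenant K/tier1 (14): +30 ; 80 left.
Tenant L tier2 at 12: fill all 50 ; 30 left.
Tenant R/tier1: +30 of 70 at 8; pool empty.
Total = 17×60 + 14×30 + 12×50 + 8×30 = 2280.

2280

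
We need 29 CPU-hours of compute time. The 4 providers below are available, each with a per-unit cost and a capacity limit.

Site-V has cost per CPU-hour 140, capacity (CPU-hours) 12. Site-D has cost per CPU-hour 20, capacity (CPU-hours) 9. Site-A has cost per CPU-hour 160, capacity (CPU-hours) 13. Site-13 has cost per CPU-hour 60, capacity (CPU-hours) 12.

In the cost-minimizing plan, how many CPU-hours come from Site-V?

Cheapest first:
Site-D at 20: take all 9 CPU-hours ; 20 still needed.
Take 12 from Site-13 at 60 ; need 8 more.
Take 8 from Site-V at 140 to finish.
Site-A: unused.

8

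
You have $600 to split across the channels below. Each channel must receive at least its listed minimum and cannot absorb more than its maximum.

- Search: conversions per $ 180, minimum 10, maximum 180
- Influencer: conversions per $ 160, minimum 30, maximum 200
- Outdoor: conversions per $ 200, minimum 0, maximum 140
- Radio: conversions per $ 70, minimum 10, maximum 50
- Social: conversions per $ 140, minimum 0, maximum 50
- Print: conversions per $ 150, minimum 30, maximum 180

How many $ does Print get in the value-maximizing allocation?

70

Meeting every minimum uses 10+30+0+10+0+30 = 80 $, leaving 520.
Rank by conversions per $: Outdoor 200 > Search 180 > Influencer 160 > Print 150 > Social 140 > Radio 70.
Give Outdoor 140 more to hit its cap of 140 → 380 left.
Give Search 170 more to hit its cap of 180 → 210 left.
Influencer takes 170 more to reach its cap of 200 → 40 left.
Print: +40 (room for 150) → 70. Pool exhausted.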